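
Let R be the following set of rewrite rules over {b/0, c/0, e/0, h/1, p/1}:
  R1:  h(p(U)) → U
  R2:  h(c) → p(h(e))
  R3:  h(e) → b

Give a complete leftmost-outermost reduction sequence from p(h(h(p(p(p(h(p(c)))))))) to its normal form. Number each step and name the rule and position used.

1. p(h(h(p(p(p(h(p(c))))))))  →  p(h(p(p(h(p(c))))))   [R1 at 1.1]
2. p(h(p(p(h(p(c))))))  →  p(p(h(p(c))))   [R1 at 1]
3. p(p(h(p(c))))  →  p(p(c))   [R1 at 1.1]

p(p(c))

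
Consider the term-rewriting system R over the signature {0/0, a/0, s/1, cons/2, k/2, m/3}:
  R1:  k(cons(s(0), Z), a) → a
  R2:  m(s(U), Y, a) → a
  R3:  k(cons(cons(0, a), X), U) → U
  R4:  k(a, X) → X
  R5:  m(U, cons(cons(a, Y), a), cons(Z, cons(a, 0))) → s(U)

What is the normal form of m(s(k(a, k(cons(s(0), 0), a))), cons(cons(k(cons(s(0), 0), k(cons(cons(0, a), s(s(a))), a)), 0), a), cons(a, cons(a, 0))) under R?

s(s(a))

1. m(s(k(a, k(cons(s(0), 0), a))), cons(cons(k(cons(s(0), 0), k(cons(cons(0, a), s(s(a))), a)), 0), a), cons(a, cons(a, 0)))  →  m(s(k(cons(s(0), 0), a)), cons(cons(k(cons(s(0), 0), k(cons(cons(0, a), s(s(a))), a)), 0), a), cons(a, cons(a, 0)))   [R4 at 1.1]
2. m(s(k(cons(s(0), 0), a)), cons(cons(k(cons(s(0), 0), k(cons(cons(0, a), s(s(a))), a)), 0), a), cons(a, cons(a, 0)))  →  m(s(a), cons(cons(k(cons(s(0), 0), k(cons(cons(0, a), s(s(a))), a)), 0), a), cons(a, cons(a, 0)))   [R1 at 1.1]
3. m(s(a), cons(cons(k(cons(s(0), 0), k(cons(cons(0, a), s(s(a))), a)), 0), a), cons(a, cons(a, 0)))  →  m(s(a), cons(cons(k(cons(s(0), 0), a), 0), a), cons(a, cons(a, 0)))   [R3 at 2.1.1.2]
4. m(s(a), cons(cons(k(cons(s(0), 0), a), 0), a), cons(a, cons(a, 0)))  →  m(s(a), cons(cons(a, 0), a), cons(a, cons(a, 0)))   [R1 at 2.1.1]
5. m(s(a), cons(cons(a, 0), a), cons(a, cons(a, 0)))  →  s(s(a))   [R5 at ε]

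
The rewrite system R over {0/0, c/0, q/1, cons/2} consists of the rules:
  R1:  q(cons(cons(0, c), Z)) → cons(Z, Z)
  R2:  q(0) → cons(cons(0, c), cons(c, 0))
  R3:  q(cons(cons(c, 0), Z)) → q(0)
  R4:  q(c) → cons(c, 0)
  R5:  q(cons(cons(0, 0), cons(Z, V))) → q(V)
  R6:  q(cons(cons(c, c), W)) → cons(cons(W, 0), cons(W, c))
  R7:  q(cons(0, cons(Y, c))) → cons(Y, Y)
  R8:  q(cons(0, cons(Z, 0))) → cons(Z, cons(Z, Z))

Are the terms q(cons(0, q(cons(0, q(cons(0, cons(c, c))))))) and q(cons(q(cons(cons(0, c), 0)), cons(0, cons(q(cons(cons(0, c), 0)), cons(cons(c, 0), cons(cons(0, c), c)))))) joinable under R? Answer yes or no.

yes — NF(t₁) = cons(c, c), NF(t₂) = cons(c, c)

Reduce t₁ = q(cons(0, q(cons(0, q(cons(0, cons(c, c))))))):
1. q(cons(0, q(cons(0, q(cons(0, cons(c, c)))))))  →  q(cons(0, q(cons(0, cons(c, c)))))   [R7 at 1.2.1.2]
2. q(cons(0, q(cons(0, cons(c, c)))))  →  q(cons(0, cons(c, c)))   [R7 at 1.2]
3. q(cons(0, cons(c, c)))  →  cons(c, c)   [R7 at ε]

Reduce t₂ = q(cons(q(cons(cons(0, c), 0)), cons(0, cons(q(cons(cons(0, c), 0)), cons(cons(c, 0), cons(cons(0, c), c)))))):
1. q(cons(q(cons(cons(0, c), 0)), cons(0, cons(q(cons(cons(0, c), 0)), cons(cons(c, 0), cons(cons(0, c), c))))))  →  q(cons(cons(0, 0), cons(0, cons(q(cons(cons(0, c), 0)), cons(cons(c, 0), cons(cons(0, c), c))))))   [R1 at 1.1]
2. q(cons(cons(0, 0), cons(0, cons(q(cons(cons(0, c), 0)), cons(cons(c, 0), cons(cons(0, c), c))))))  →  q(cons(q(cons(cons(0, c), 0)), cons(cons(c, 0), cons(cons(0, c), c))))   [R5 at ε]
3. q(cons(q(cons(cons(0, c), 0)), cons(cons(c, 0), cons(cons(0, c), c))))  →  q(cons(cons(0, 0), cons(cons(c, 0), cons(cons(0, c), c))))   [R1 at 1.1]
4. q(cons(cons(0, 0), cons(cons(c, 0), cons(cons(0, c), c))))  →  q(cons(cons(0, c), c))   [R5 at ε]
5. q(cons(cons(0, c), c))  →  cons(c, c)   [R1 at ε]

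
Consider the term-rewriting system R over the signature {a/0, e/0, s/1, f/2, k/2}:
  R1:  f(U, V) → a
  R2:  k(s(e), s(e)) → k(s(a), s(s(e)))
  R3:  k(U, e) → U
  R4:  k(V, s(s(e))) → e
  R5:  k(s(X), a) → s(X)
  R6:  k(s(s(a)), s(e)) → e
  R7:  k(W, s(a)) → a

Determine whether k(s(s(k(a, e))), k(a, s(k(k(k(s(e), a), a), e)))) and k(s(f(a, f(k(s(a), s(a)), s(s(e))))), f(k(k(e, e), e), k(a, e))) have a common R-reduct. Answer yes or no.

Reduce t₁ = k(s(s(k(a, e))), k(a, s(k(k(k(s(e), a), a), e)))):
1. k(s(s(k(a, e))), k(a, s(k(k(k(s(e), a), a), e))))  →  k(s(s(a)), k(a, s(k(k(k(s(e), a), a), e))))   [R3 at 1.1.1]
2. k(s(s(a)), k(a, s(k(k(k(s(e), a), a), e))))  →  k(s(s(a)), k(a, s(k(k(s(e), a), a))))   [R3 at 2.2.1]
3. k(s(s(a)), k(a, s(k(k(s(e), a), a))))  →  k(s(s(a)), k(a, s(k(s(e), a))))   [R5 at 2.2.1.1]
4. k(s(s(a)), k(a, s(k(s(e), a))))  →  k(s(s(a)), k(a, s(s(e))))   [R5 at 2.2.1]
5. k(s(s(a)), k(a, s(s(e))))  →  k(s(s(a)), e)   [R4 at 2]
6. k(s(s(a)), e)  →  s(s(a))   [R3 at ε]

Reduce t₂ = k(s(f(a, f(k(s(a), s(a)), s(s(e))))), f(k(k(e, e), e), k(a, e))):
1. k(s(f(a, f(k(s(a), s(a)), s(s(e))))), f(k(k(e, e), e), k(a, e)))  →  k(s(a), f(k(k(e, e), e), k(a, e)))   [R1 at 1.1]
2. k(s(a), f(k(k(e, e), e), k(a, e)))  →  k(s(a), a)   [R1 at 2]
3. k(s(a), a)  →  s(a)   [R5 at ε]

no — NF(t₁) = s(s(a)), NF(t₂) = s(a)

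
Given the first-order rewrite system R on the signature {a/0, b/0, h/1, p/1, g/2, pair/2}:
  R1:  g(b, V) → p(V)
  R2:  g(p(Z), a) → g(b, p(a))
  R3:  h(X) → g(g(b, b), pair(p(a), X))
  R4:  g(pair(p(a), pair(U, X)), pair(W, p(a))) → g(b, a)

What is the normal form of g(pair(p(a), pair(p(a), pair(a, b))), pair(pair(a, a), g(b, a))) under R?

1. g(pair(p(a), pair(p(a), pair(a, b))), pair(pair(a, a), g(b, a)))  →  g(pair(p(a), pair(p(a), pair(a, b))), pair(pair(a, a), p(a)))   [R1 at 2.2]
2. g(pair(p(a), pair(p(a), pair(a, b))), pair(pair(a, a), p(a)))  →  g(b, a)   [R4 at ε]
3. g(b, a)  →  p(a)   [R1 at ε]

p(a)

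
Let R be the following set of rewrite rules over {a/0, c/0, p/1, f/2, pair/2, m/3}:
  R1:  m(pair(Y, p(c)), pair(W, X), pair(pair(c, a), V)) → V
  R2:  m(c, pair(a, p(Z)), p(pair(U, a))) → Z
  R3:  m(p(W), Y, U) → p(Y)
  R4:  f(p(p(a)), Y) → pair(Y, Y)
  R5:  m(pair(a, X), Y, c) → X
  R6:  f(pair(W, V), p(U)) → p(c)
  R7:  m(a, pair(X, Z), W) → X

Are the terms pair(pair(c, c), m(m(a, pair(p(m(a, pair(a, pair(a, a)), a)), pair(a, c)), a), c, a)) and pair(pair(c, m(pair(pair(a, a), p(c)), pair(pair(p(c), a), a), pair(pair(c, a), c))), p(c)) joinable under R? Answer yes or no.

Reduce t₁ = pair(pair(c, c), m(m(a, pair(p(m(a, pair(a, pair(a, a)), a)), pair(a, c)), a), c, a)):
1. pair(pair(c, c), m(m(a, pair(p(m(a, pair(a, pair(a, a)), a)), pair(a, c)), a), c, a))  →  pair(pair(c, c), m(p(m(a, pair(a, pair(a, a)), a)), c, a))   [R7 at 2.1]
2. pair(pair(c, c), m(p(m(a, pair(a, pair(a, a)), a)), c, a))  →  pair(pair(c, c), p(c))   [R3 at 2]

Reduce t₂ = pair(pair(c, m(pair(pair(a, a), p(c)), pair(pair(p(c), a), a), pair(pair(c, a), c))), p(c)):
1. pair(pair(c, m(pair(pair(a, a), p(c)), pair(pair(p(c), a), a), pair(pair(c, a), c))), p(c))  →  pair(pair(c, c), p(c))   [R1 at 1.2]

yes — NF(t₁) = pair(pair(c, c), p(c)), NF(t₂) = pair(pair(c, c), p(c))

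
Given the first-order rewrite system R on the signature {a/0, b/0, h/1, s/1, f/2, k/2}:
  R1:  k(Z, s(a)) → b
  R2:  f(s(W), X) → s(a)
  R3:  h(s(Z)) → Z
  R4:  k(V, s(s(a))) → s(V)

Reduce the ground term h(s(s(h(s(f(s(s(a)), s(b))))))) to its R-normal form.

1. h(s(s(h(s(f(s(s(a)), s(b)))))))  →  s(h(s(f(s(s(a)), s(b)))))   [R3 at ε]
2. s(h(s(f(s(s(a)), s(b)))))  →  s(f(s(s(a)), s(b)))   [R3 at 1]
3. s(f(s(s(a)), s(b)))  →  s(s(a))   [R2 at 1]

s(s(a))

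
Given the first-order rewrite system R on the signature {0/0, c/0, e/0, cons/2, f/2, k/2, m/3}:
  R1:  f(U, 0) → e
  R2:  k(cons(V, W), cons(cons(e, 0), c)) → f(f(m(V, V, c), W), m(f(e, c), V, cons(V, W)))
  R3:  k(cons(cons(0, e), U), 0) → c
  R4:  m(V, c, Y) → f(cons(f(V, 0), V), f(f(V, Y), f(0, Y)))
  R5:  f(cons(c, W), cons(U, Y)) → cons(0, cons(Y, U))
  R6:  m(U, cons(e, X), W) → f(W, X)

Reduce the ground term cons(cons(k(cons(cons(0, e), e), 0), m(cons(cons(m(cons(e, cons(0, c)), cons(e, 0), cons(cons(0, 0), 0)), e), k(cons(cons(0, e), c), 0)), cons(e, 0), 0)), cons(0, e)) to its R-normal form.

1. cons(cons(k(cons(cons(0, e), e), 0), m(cons(cons(m(cons(e, cons(0, c)), cons(e, 0), cons(cons(0, 0), 0)), e), k(cons(cons(0, e), c), 0)), cons(e, 0), 0)), cons(0, e))  →  cons(cons(c, m(cons(cons(m(cons(e, cons(0, c)), cons(e, 0), cons(cons(0, 0), 0)), e), k(cons(cons(0, e), c), 0)), cons(e, 0), 0)), cons(0, e))   [R3 at 1.1]
2. cons(cons(c, m(cons(cons(m(cons(e, cons(0, c)), cons(e, 0), cons(cons(0, 0), 0)), e), k(cons(cons(0, e), c), 0)), cons(e, 0), 0)), cons(0, e))  →  cons(cons(c, f(0, 0)), cons(0, e))   [R6 at 1.2]
3. cons(cons(c, f(0, 0)), cons(0, e))  →  cons(cons(c, e), cons(0, e))   [R1 at 1.2]

cons(cons(c, e), cons(0, e))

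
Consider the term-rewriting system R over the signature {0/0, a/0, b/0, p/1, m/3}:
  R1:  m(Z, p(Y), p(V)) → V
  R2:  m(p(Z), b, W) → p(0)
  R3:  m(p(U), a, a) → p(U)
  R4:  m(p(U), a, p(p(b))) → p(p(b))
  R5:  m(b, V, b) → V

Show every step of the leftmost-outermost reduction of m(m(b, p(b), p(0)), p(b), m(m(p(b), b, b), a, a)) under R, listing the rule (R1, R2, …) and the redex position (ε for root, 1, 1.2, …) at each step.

1. m(m(b, p(b), p(0)), p(b), m(m(p(b), b, b), a, a))  →  m(0, p(b), m(m(p(b), b, b), a, a))   [R1 at 1]
2. m(0, p(b), m(m(p(b), b, b), a, a))  →  m(0, p(b), m(p(0), a, a))   [R2 at 3.1]
3. m(0, p(b), m(p(0), a, a))  →  m(0, p(b), p(0))   [R3 at 3]
4. m(0, p(b), p(0))  →  0   [R1 at ε]

0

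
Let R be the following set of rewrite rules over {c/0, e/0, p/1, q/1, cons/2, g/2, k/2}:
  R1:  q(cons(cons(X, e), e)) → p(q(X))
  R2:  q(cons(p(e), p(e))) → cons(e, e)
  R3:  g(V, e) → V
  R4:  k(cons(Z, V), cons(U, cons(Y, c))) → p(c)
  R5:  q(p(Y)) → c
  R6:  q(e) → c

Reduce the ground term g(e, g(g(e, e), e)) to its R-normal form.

1. g(e, g(g(e, e), e))  →  g(e, g(e, e))   [R3 at 2]
2. g(e, g(e, e))  →  g(e, e)   [R3 at 2]
3. g(e, e)  →  e   [R3 at ε]

e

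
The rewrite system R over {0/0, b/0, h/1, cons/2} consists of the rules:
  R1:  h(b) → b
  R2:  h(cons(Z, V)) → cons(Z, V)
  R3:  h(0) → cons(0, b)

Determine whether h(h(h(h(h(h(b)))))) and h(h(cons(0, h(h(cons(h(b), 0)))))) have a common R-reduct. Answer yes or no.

Reduce t₁ = h(h(h(h(h(h(b)))))):
1. h(h(h(h(h(h(b))))))  →  h(h(h(h(h(b)))))   [R1 at 1.1.1.1.1]
2. h(h(h(h(h(b)))))  →  h(h(h(h(b))))   [R1 at 1.1.1.1]
3. h(h(h(h(b))))  →  h(h(h(b)))   [R1 at 1.1.1]
4. h(h(h(b)))  →  h(h(b))   [R1 at 1.1]
5. h(h(b))  →  h(b)   [R1 at 1]
6. h(b)  →  b   [R1 at ε]

Reduce t₂ = h(h(cons(0, h(h(cons(h(b), 0)))))):
1. h(h(cons(0, h(h(cons(h(b), 0))))))  →  h(cons(0, h(h(cons(h(b), 0)))))   [R2 at 1]
2. h(cons(0, h(h(cons(h(b), 0)))))  →  cons(0, h(h(cons(h(b), 0))))   [R2 at ε]
3. cons(0, h(h(cons(h(b), 0))))  →  cons(0, h(cons(h(b), 0)))   [R2 at 2.1]
4. cons(0, h(cons(h(b), 0)))  →  cons(0, cons(h(b), 0))   [R2 at 2]
5. cons(0, cons(h(b), 0))  →  cons(0, cons(b, 0))   [R1 at 2.1]

no — NF(t₁) = b, NF(t₂) = cons(0, cons(b, 0))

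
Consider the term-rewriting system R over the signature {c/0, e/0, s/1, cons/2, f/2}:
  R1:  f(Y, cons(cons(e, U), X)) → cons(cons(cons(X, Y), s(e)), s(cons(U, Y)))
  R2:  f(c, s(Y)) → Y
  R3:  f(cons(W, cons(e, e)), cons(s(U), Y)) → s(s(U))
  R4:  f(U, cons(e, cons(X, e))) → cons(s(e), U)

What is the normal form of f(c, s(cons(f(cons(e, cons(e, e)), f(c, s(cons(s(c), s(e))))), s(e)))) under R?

cons(s(s(c)), s(e))

1. f(c, s(cons(f(cons(e, cons(e, e)), f(c, s(cons(s(c), s(e))))), s(e))))  →  cons(f(cons(e, cons(e, e)), f(c, s(cons(s(c), s(e))))), s(e))   [R2 at ε]
2. cons(f(cons(e, cons(e, e)), f(c, s(cons(s(c), s(e))))), s(e))  →  cons(f(cons(e, cons(e, e)), cons(s(c), s(e))), s(e))   [R2 at 1.2]
3. cons(f(cons(e, cons(e, e)), cons(s(c), s(e))), s(e))  →  cons(s(s(c)), s(e))   [R3 at 1]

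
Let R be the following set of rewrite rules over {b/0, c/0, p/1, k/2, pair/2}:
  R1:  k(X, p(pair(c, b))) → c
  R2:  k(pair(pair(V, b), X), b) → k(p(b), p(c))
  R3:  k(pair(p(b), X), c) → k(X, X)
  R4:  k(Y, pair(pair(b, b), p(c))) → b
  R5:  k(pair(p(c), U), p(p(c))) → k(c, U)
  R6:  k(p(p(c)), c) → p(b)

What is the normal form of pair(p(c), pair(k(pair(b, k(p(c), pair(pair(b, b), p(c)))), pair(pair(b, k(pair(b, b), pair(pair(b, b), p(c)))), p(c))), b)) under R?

pair(p(c), pair(b, b))

1. pair(p(c), pair(k(pair(b, k(p(c), pair(pair(b, b), p(c)))), pair(pair(b, k(pair(b, b), pair(pair(b, b), p(c)))), p(c))), b))  →  pair(p(c), pair(k(pair(b, b), pair(pair(b, k(pair(b, b), pair(pair(b, b), p(c)))), p(c))), b))   [R4 at 2.1.1.2]
2. pair(p(c), pair(k(pair(b, b), pair(pair(b, k(pair(b, b), pair(pair(b, b), p(c)))), p(c))), b))  →  pair(p(c), pair(k(pair(b, b), pair(pair(b, b), p(c))), b))   [R4 at 2.1.2.1.2]
3. pair(p(c), pair(k(pair(b, b), pair(pair(b, b), p(c))), b))  →  pair(p(c), pair(b, b))   [R4 at 2.1]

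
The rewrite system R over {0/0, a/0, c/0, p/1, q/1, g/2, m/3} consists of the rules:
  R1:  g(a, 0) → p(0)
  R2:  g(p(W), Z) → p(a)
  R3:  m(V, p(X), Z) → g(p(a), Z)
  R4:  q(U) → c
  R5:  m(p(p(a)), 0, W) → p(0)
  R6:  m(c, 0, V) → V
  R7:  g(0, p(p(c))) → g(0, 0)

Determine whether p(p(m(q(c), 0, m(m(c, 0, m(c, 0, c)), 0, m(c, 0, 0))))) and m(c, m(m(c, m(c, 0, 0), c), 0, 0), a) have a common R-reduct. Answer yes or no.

Reduce t₁ = p(p(m(q(c), 0, m(m(c, 0, m(c, 0, c)), 0, m(c, 0, 0))))):
1. p(p(m(q(c), 0, m(m(c, 0, m(c, 0, c)), 0, m(c, 0, 0)))))  →  p(p(m(c, 0, m(m(c, 0, m(c, 0, c)), 0, m(c, 0, 0)))))   [R4 at 1.1.1]
2. p(p(m(c, 0, m(m(c, 0, m(c, 0, c)), 0, m(c, 0, 0)))))  →  p(p(m(m(c, 0, m(c, 0, c)), 0, m(c, 0, 0))))   [R6 at 1.1]
3. p(p(m(m(c, 0, m(c, 0, c)), 0, m(c, 0, 0))))  →  p(p(m(m(c, 0, c), 0, m(c, 0, 0))))   [R6 at 1.1.1]
4. p(p(m(m(c, 0, c), 0, m(c, 0, 0))))  →  p(p(m(c, 0, m(c, 0, 0))))   [R6 at 1.1.1]
5. p(p(m(c, 0, m(c, 0, 0))))  →  p(p(m(c, 0, 0)))   [R6 at 1.1]
6. p(p(m(c, 0, 0)))  →  p(p(0))   [R6 at 1.1]

Reduce t₂ = m(c, m(m(c, m(c, 0, 0), c), 0, 0), a):
1. m(c, m(m(c, m(c, 0, 0), c), 0, 0), a)  →  m(c, m(m(c, 0, c), 0, 0), a)   [R6 at 2.1.2]
2. m(c, m(m(c, 0, c), 0, 0), a)  →  m(c, m(c, 0, 0), a)   [R6 at 2.1]
3. m(c, m(c, 0, 0), a)  →  m(c, 0, a)   [R6 at 2]
4. m(c, 0, a)  →  a   [R6 at ε]

no — NF(t₁) = p(p(0)), NF(t₂) = a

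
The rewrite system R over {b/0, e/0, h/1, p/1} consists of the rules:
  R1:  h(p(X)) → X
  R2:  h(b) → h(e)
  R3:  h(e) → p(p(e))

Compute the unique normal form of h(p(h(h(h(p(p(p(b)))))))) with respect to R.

b

1. h(p(h(h(h(p(p(p(b))))))))  →  h(h(h(p(p(p(b))))))   [R1 at ε]
2. h(h(h(p(p(p(b))))))  →  h(h(p(p(b))))   [R1 at 1.1]
3. h(h(p(p(b))))  →  h(p(b))   [R1 at 1]
4. h(p(b))  →  b   [R1 at ε]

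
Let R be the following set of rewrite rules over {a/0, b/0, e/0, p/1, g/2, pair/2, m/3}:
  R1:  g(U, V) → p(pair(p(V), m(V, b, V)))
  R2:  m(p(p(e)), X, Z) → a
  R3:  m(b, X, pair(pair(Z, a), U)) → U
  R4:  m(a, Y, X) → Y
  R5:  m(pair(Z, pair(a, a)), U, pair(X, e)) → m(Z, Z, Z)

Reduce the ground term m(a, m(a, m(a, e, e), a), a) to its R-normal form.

e

1. m(a, m(a, m(a, e, e), a), a)  →  m(a, m(a, e, e), a)   [R4 at ε]
2. m(a, m(a, e, e), a)  →  m(a, e, e)   [R4 at ε]
3. m(a, e, e)  →  e   [R4 at ε]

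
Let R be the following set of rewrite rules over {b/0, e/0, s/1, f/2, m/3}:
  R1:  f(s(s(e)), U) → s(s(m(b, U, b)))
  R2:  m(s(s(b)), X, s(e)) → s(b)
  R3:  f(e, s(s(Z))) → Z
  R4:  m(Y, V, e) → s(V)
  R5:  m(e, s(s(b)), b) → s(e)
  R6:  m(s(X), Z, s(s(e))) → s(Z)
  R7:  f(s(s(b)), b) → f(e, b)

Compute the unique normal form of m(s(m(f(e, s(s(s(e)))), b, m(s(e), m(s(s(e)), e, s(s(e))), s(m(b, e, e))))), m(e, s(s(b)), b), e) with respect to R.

1. m(s(m(f(e, s(s(s(e)))), b, m(s(e), m(s(s(e)), e, s(s(e))), s(m(b, e, e))))), m(e, s(s(b)), b), e)  →  s(m(e, s(s(b)), b))   [R4 at ε]
2. s(m(e, s(s(b)), b))  →  s(s(e))   [R5 at 1]

s(s(e))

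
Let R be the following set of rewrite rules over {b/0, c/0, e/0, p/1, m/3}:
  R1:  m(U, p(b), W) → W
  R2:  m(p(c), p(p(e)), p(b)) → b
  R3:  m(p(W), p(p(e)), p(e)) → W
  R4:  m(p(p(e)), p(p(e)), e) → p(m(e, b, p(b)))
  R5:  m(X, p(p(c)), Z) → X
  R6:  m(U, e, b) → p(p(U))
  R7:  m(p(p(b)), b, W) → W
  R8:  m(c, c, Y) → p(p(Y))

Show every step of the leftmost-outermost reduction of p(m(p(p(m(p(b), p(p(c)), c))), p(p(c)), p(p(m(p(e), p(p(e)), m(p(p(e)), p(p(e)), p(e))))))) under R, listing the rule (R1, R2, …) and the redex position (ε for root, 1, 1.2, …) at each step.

1. p(m(p(p(m(p(b), p(p(c)), c))), p(p(c)), p(p(m(p(e), p(p(e)), m(p(p(e)), p(p(e)), p(e)))))))  →  p(p(p(m(p(b), p(p(c)), c))))   [R5 at 1]
2. p(p(p(m(p(b), p(p(c)), c))))  →  p(p(p(p(b))))   [R5 at 1.1.1]

p(p(p(p(b))))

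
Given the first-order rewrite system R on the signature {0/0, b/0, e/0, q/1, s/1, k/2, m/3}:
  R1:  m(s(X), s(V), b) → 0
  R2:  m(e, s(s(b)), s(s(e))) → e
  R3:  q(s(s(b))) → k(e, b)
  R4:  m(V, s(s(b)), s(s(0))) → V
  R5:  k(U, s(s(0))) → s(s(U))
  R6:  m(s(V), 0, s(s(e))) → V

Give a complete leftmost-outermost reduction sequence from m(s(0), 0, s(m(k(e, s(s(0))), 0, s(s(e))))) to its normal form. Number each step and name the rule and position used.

0

1. m(s(0), 0, s(m(k(e, s(s(0))), 0, s(s(e)))))  →  m(s(0), 0, s(m(s(s(e)), 0, s(s(e)))))   [R5 at 3.1.1]
2. m(s(0), 0, s(m(s(s(e)), 0, s(s(e)))))  →  m(s(0), 0, s(s(e)))   [R6 at 3.1]
3. m(s(0), 0, s(s(e)))  →  0   [R6 at ε]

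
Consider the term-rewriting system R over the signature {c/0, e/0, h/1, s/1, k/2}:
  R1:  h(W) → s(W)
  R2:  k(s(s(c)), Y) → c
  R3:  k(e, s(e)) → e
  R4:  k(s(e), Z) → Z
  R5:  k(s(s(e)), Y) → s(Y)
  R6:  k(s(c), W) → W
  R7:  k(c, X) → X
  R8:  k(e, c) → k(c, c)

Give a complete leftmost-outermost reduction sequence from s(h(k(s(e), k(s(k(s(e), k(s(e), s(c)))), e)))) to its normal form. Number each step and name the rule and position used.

s(s(c))

1. s(h(k(s(e), k(s(k(s(e), k(s(e), s(c)))), e))))  →  s(s(k(s(e), k(s(k(s(e), k(s(e), s(c)))), e))))   [R1 at 1]
2. s(s(k(s(e), k(s(k(s(e), k(s(e), s(c)))), e))))  →  s(s(k(s(k(s(e), k(s(e), s(c)))), e)))   [R4 at 1.1]
3. s(s(k(s(k(s(e), k(s(e), s(c)))), e)))  →  s(s(k(s(k(s(e), s(c))), e)))   [R4 at 1.1.1.1]
4. s(s(k(s(k(s(e), s(c))), e)))  →  s(s(k(s(s(c)), e)))   [R4 at 1.1.1.1]
5. s(s(k(s(s(c)), e)))  →  s(s(c))   [R2 at 1.1]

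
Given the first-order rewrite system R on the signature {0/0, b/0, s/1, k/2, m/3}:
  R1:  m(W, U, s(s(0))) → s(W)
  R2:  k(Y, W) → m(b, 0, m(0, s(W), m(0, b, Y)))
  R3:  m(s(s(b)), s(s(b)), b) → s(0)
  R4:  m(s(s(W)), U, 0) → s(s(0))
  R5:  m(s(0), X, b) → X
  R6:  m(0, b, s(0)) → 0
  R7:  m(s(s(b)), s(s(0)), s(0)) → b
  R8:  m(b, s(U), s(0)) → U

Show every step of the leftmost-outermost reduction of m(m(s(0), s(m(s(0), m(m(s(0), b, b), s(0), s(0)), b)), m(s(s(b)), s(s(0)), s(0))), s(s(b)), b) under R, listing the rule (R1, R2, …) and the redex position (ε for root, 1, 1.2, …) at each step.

1. m(m(s(0), s(m(s(0), m(m(s(0), b, b), s(0), s(0)), b)), m(s(s(b)), s(s(0)), s(0))), s(s(b)), b)  →  m(m(s(0), s(m(m(s(0), b, b), s(0), s(0))), m(s(s(b)), s(s(0)), s(0))), s(s(b)), b)   [R5 at 1.2.1]
2. m(m(s(0), s(m(m(s(0), b, b), s(0), s(0))), m(s(s(b)), s(s(0)), s(0))), s(s(b)), b)  →  m(m(s(0), s(m(b, s(0), s(0))), m(s(s(b)), s(s(0)), s(0))), s(s(b)), b)   [R5 at 1.2.1.1]
3. m(m(s(0), s(m(b, s(0), s(0))), m(s(s(b)), s(s(0)), s(0))), s(s(b)), b)  →  m(m(s(0), s(0), m(s(s(b)), s(s(0)), s(0))), s(s(b)), b)   [R8 at 1.2.1]
4. m(m(s(0), s(0), m(s(s(b)), s(s(0)), s(0))), s(s(b)), b)  →  m(m(s(0), s(0), b), s(s(b)), b)   [R7 at 1.3]
5. m(m(s(0), s(0), b), s(s(b)), b)  →  m(s(0), s(s(b)), b)   [R5 at 1]
6. m(s(0), s(s(b)), b)  →  s(s(b))   [R5 at ε]

s(s(b))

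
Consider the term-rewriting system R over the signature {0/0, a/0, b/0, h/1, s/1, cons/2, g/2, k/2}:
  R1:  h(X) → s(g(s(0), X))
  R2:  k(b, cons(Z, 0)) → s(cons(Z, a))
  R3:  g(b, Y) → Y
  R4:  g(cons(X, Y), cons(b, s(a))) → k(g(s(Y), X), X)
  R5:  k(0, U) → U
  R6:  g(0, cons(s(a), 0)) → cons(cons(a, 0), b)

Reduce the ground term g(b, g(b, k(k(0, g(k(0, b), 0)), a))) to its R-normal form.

a

1. g(b, g(b, k(k(0, g(k(0, b), 0)), a)))  →  g(b, k(k(0, g(k(0, b), 0)), a))   [R3 at ε]
2. g(b, k(k(0, g(k(0, b), 0)), a))  →  k(k(0, g(k(0, b), 0)), a)   [R3 at ε]
3. k(k(0, g(k(0, b), 0)), a)  →  k(g(k(0, b), 0), a)   [R5 at 1]
4. k(g(k(0, b), 0), a)  →  k(g(b, 0), a)   [R5 at 1.1]
5. k(g(b, 0), a)  →  k(0, a)   [R3 at 1]
6. k(0, a)  →  a   [R5 at ε]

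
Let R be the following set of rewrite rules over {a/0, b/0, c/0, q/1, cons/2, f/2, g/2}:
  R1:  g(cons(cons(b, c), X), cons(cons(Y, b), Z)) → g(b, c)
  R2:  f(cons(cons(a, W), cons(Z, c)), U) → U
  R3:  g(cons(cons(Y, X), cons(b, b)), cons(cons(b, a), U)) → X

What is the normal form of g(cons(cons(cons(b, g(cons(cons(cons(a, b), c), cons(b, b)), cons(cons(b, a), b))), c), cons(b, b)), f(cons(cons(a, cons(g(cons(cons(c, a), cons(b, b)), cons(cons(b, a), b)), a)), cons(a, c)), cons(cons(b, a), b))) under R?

c

1. g(cons(cons(cons(b, g(cons(cons(cons(a, b), c), cons(b, b)), cons(cons(b, a), b))), c), cons(b, b)), f(cons(cons(a, cons(g(cons(cons(c, a), cons(b, b)), cons(cons(b, a), b)), a)), cons(a, c)), cons(cons(b, a), b)))  →  g(cons(cons(cons(b, c), c), cons(b, b)), f(cons(cons(a, cons(g(cons(cons(c, a), cons(b, b)), cons(cons(b, a), b)), a)), cons(a, c)), cons(cons(b, a), b)))   [R3 at 1.1.1.2]
2. g(cons(cons(cons(b, c), c), cons(b, b)), f(cons(cons(a, cons(g(cons(cons(c, a), cons(b, b)), cons(cons(b, a), b)), a)), cons(a, c)), cons(cons(b, a), b)))  →  g(cons(cons(cons(b, c), c), cons(b, b)), cons(cons(b, a), b))   [R2 at 2]
3. g(cons(cons(cons(b, c), c), cons(b, b)), cons(cons(b, a), b))  →  c   [R3 at ε]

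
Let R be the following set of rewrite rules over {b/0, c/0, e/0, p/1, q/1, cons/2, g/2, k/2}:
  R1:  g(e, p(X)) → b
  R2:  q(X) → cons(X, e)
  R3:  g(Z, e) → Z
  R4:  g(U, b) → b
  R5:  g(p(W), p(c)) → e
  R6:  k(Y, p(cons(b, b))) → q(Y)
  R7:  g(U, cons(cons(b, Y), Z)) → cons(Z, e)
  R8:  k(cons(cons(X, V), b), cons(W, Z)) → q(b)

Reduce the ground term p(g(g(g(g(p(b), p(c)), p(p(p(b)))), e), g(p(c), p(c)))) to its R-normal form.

p(b)

1. p(g(g(g(g(p(b), p(c)), p(p(p(b)))), e), g(p(c), p(c))))  →  p(g(g(g(p(b), p(c)), p(p(p(b)))), g(p(c), p(c))))   [R3 at 1.1]
2. p(g(g(g(p(b), p(c)), p(p(p(b)))), g(p(c), p(c))))  →  p(g(g(e, p(p(p(b)))), g(p(c), p(c))))   [R5 at 1.1.1]
3. p(g(g(e, p(p(p(b)))), g(p(c), p(c))))  →  p(g(b, g(p(c), p(c))))   [R1 at 1.1]
4. p(g(b, g(p(c), p(c))))  →  p(g(b, e))   [R5 at 1.2]
5. p(g(b, e))  →  p(b)   [R3 at 1]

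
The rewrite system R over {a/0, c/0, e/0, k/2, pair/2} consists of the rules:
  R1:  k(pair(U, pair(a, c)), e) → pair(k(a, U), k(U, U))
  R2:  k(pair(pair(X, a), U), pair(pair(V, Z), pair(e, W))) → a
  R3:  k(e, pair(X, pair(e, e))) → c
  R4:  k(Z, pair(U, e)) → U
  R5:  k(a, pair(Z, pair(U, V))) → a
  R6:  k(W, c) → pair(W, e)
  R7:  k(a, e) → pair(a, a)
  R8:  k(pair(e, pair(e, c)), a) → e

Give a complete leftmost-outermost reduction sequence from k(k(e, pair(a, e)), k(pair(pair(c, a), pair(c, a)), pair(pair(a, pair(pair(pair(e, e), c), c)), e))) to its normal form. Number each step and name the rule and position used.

1. k(k(e, pair(a, e)), k(pair(pair(c, a), pair(c, a)), pair(pair(a, pair(pair(pair(e, e), c), c)), e)))  →  k(a, k(pair(pair(c, a), pair(c, a)), pair(pair(a, pair(pair(pair(e, e), c), c)), e)))   [R4 at 1]
2. k(a, k(pair(pair(c, a), pair(c, a)), pair(pair(a, pair(pair(pair(e, e), c), c)), e)))  →  k(a, pair(a, pair(pair(pair(e, e), c), c)))   [R4 at 2]
3. k(a, pair(a, pair(pair(pair(e, e), c), c)))  →  a   [R5 at ε]

a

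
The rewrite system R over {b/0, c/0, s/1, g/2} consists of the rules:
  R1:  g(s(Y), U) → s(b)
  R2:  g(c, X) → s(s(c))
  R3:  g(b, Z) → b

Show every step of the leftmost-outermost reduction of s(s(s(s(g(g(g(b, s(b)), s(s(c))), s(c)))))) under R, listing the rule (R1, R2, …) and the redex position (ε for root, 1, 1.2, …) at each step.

s(s(s(s(b))))

1. s(s(s(s(g(g(g(b, s(b)), s(s(c))), s(c))))))  →  s(s(s(s(g(g(b, s(s(c))), s(c))))))   [R3 at 1.1.1.1.1.1]
2. s(s(s(s(g(g(b, s(s(c))), s(c))))))  →  s(s(s(s(g(b, s(c))))))   [R3 at 1.1.1.1.1]
3. s(s(s(s(g(b, s(c))))))  →  s(s(s(s(b))))   [R3 at 1.1.1.1]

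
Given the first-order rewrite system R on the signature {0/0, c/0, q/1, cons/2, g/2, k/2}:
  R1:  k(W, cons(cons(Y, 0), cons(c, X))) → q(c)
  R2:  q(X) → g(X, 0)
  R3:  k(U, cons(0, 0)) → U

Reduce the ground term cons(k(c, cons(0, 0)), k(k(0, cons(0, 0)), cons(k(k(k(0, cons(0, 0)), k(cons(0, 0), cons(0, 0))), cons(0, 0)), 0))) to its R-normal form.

cons(c, 0)

1. cons(k(c, cons(0, 0)), k(k(0, cons(0, 0)), cons(k(k(k(0, cons(0, 0)), k(cons(0, 0), cons(0, 0))), cons(0, 0)), 0)))  →  cons(c, k(k(0, cons(0, 0)), cons(k(k(k(0, cons(0, 0)), k(cons(0, 0), cons(0, 0))), cons(0, 0)), 0)))   [R3 at 1]
2. cons(c, k(k(0, cons(0, 0)), cons(k(k(k(0, cons(0, 0)), k(cons(0, 0), cons(0, 0))), cons(0, 0)), 0)))  →  cons(c, k(0, cons(k(k(k(0, cons(0, 0)), k(cons(0, 0), cons(0, 0))), cons(0, 0)), 0)))   [R3 at 2.1]
3. cons(c, k(0, cons(k(k(k(0, cons(0, 0)), k(cons(0, 0), cons(0, 0))), cons(0, 0)), 0)))  →  cons(c, k(0, cons(k(k(0, cons(0, 0)), k(cons(0, 0), cons(0, 0))), 0)))   [R3 at 2.2.1]
4. cons(c, k(0, cons(k(k(0, cons(0, 0)), k(cons(0, 0), cons(0, 0))), 0)))  →  cons(c, k(0, cons(k(0, k(cons(0, 0), cons(0, 0))), 0)))   [R3 at 2.2.1.1]
5. cons(c, k(0, cons(k(0, k(cons(0, 0), cons(0, 0))), 0)))  →  cons(c, k(0, cons(k(0, cons(0, 0)), 0)))   [R3 at 2.2.1.2]
6. cons(c, k(0, cons(k(0, cons(0, 0)), 0)))  →  cons(c, k(0, cons(0, 0)))   [R3 at 2.2.1]
7. cons(c, k(0, cons(0, 0)))  →  cons(c, 0)   [R3 at 2]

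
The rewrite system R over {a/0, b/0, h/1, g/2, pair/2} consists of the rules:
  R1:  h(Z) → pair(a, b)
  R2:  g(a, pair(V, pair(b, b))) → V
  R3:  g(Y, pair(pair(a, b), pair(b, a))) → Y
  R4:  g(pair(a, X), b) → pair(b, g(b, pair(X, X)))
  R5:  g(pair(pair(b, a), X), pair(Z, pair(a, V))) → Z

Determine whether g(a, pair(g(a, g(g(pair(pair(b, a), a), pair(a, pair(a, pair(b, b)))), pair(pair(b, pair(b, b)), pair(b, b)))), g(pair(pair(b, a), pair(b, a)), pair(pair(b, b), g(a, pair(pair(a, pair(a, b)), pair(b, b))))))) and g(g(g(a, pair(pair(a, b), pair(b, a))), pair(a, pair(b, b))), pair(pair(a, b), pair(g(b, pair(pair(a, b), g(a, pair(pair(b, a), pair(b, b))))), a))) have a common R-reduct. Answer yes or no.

Reduce t₁ = g(a, pair(g(a, g(g(pair(pair(b, a), a), pair(a, pair(a, pair(b, b)))), pair(pair(b, pair(b, b)), pair(b, b)))), g(pair(pair(b, a), pair(b, a)), pair(pair(b, b), g(a, pair(pair(a, pair(a, b)), pair(b, b))))))):
1. g(a, pair(g(a, g(g(pair(pair(b, a), a), pair(a, pair(a, pair(b, b)))), pair(pair(b, pair(b, b)), pair(b, b)))), g(pair(pair(b, a), pair(b, a)), pair(pair(b, b), g(a, pair(pair(a, pair(a, b)), pair(b, b)))))))  →  g(a, pair(g(a, g(a, pair(pair(b, pair(b, b)), pair(b, b)))), g(pair(pair(b, a), pair(b, a)), pair(pair(b, b), g(a, pair(pair(a, pair(a, b)), pair(b, b)))))))   [R5 at 2.1.2.1]
2. g(a, pair(g(a, g(a, pair(pair(b, pair(b, b)), pair(b, b)))), g(pair(pair(b, a), pair(b, a)), pair(pair(b, b), g(a, pair(pair(a, pair(a, b)), pair(b, b)))))))  →  g(a, pair(g(a, pair(b, pair(b, b))), g(pair(pair(b, a), pair(b, a)), pair(pair(b, b), g(a, pair(pair(a, pair(a, b)), pair(b, b)))))))   [R2 at 2.1.2]
3. g(a, pair(g(a, pair(b, pair(b, b))), g(pair(pair(b, a), pair(b, a)), pair(pair(b, b), g(a, pair(pair(a, pair(a, b)), pair(b, b)))))))  →  g(a, pair(b, g(pair(pair(b, a), pair(b, a)), pair(pair(b, b), g(a, pair(pair(a, pair(a, b)), pair(b, b)))))))   [R2 at 2.1]
4. g(a, pair(b, g(pair(pair(b, a), pair(b, a)), pair(pair(b, b), g(a, pair(pair(a, pair(a, b)), pair(b, b)))))))  →  g(a, pair(b, g(pair(pair(b, a), pair(b, a)), pair(pair(b, b), pair(a, pair(a, b))))))   [R2 at 2.2.2.2]
5. g(a, pair(b, g(pair(pair(b, a), pair(b, a)), pair(pair(b, b), pair(a, pair(a, b))))))  →  g(a, pair(b, pair(b, b)))   [R5 at 2.2]
6. g(a, pair(b, pair(b, b)))  →  b   [R2 at ε]

Reduce t₂ = g(g(g(a, pair(pair(a, b), pair(b, a))), pair(a, pair(b, b))), pair(pair(a, b), pair(g(b, pair(pair(a, b), g(a, pair(pair(b, a), pair(b, b))))), a))):
1. g(g(g(a, pair(pair(a, b), pair(b, a))), pair(a, pair(b, b))), pair(pair(a, b), pair(g(b, pair(pair(a, b), g(a, pair(pair(b, a), pair(b, b))))), a)))  →  g(g(a, pair(a, pair(b, b))), pair(pair(a, b), pair(g(b, pair(pair(a, b), g(a, pair(pair(b, a), pair(b, b))))), a)))   [R3 at 1.1]
2. g(g(a, pair(a, pair(b, b))), pair(pair(a, b), pair(g(b, pair(pair(a, b), g(a, pair(pair(b, a), pair(b, b))))), a)))  →  g(a, pair(pair(a, b), pair(g(b, pair(pair(a, b), g(a, pair(pair(b, a), pair(b, b))))), a)))   [R2 at 1]
3. g(a, pair(pair(a, b), pair(g(b, pair(pair(a, b), g(a, pair(pair(b, a), pair(b, b))))), a)))  →  g(a, pair(pair(a, b), pair(g(b, pair(pair(a, b), pair(b, a))), a)))   [R2 at 2.2.1.2.2]
4. g(a, pair(pair(a, b), pair(g(b, pair(pair(a, b), pair(b, a))), a)))  →  g(a, pair(pair(a, b), pair(b, a)))   [R3 at 2.2.1]
5. g(a, pair(pair(a, b), pair(b, a)))  →  a   [R3 at ε]

no — NF(t₁) = b, NF(t₂) = a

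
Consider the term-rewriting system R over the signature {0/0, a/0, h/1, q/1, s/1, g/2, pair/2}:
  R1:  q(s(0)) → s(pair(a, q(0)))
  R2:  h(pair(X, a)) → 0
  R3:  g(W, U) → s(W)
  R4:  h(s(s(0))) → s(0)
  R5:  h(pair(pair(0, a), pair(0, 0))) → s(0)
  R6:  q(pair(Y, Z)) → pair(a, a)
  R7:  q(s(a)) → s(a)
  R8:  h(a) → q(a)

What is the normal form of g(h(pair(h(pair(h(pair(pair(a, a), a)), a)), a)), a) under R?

s(0)

1. g(h(pair(h(pair(h(pair(pair(a, a), a)), a)), a)), a)  →  s(h(pair(h(pair(h(pair(pair(a, a), a)), a)), a)))   [R3 at ε]
2. s(h(pair(h(pair(h(pair(pair(a, a), a)), a)), a)))  →  s(0)   [R2 at 1]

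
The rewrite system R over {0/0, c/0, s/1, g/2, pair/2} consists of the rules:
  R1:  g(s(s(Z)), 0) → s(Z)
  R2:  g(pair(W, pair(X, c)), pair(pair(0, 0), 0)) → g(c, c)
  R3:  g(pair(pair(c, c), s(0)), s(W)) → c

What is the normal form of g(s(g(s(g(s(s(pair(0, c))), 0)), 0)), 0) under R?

1. g(s(g(s(g(s(s(pair(0, c))), 0)), 0)), 0)  →  g(s(g(s(s(pair(0, c))), 0)), 0)   [R1 at 1.1.1.1]
2. g(s(g(s(s(pair(0, c))), 0)), 0)  →  g(s(s(pair(0, c))), 0)   [R1 at 1.1]
3. g(s(s(pair(0, c))), 0)  →  s(pair(0, c))   [R1 at ε]

s(pair(0, c))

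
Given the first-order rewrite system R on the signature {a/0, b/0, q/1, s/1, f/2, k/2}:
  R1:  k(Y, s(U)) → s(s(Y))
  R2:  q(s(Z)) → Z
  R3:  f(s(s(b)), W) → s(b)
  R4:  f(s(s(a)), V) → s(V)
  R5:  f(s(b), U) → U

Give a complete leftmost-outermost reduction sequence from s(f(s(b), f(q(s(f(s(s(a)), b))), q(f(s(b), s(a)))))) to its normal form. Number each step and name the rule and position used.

s(a)

1. s(f(s(b), f(q(s(f(s(s(a)), b))), q(f(s(b), s(a))))))  →  s(f(q(s(f(s(s(a)), b))), q(f(s(b), s(a)))))   [R5 at 1]
2. s(f(q(s(f(s(s(a)), b))), q(f(s(b), s(a)))))  →  s(f(f(s(s(a)), b), q(f(s(b), s(a)))))   [R2 at 1.1]
3. s(f(f(s(s(a)), b), q(f(s(b), s(a)))))  →  s(f(s(b), q(f(s(b), s(a)))))   [R4 at 1.1]
4. s(f(s(b), q(f(s(b), s(a)))))  →  s(q(f(s(b), s(a))))   [R5 at 1]
5. s(q(f(s(b), s(a))))  →  s(q(s(a)))   [R5 at 1.1]
6. s(q(s(a)))  →  s(a)   [R2 at 1]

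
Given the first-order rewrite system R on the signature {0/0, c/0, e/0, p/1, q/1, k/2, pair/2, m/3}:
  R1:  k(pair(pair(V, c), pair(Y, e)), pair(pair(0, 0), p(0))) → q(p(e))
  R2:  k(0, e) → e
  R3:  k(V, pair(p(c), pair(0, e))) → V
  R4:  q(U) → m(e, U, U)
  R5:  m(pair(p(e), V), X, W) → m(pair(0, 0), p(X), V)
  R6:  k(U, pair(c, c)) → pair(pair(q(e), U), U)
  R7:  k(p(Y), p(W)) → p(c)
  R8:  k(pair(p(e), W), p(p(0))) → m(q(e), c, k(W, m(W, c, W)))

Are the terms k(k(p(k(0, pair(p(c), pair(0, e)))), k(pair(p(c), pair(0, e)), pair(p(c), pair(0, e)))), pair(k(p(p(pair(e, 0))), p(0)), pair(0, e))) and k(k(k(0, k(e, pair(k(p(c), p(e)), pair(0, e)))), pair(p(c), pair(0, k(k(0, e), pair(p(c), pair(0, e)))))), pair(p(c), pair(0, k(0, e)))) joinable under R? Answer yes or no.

no — NF(t₁) = p(0), NF(t₂) = e

Reduce t₁ = k(k(p(k(0, pair(p(c), pair(0, e)))), k(pair(p(c), pair(0, e)), pair(p(c), pair(0, e)))), pair(k(p(p(pair(e, 0))), p(0)), pair(0, e))):
1. k(k(p(k(0, pair(p(c), pair(0, e)))), k(pair(p(c), pair(0, e)), pair(p(c), pair(0, e)))), pair(k(p(p(pair(e, 0))), p(0)), pair(0, e)))  →  k(k(p(0), k(pair(p(c), pair(0, e)), pair(p(c), pair(0, e)))), pair(k(p(p(pair(e, 0))), p(0)), pair(0, e)))   [R3 at 1.1.1]
2. k(k(p(0), k(pair(p(c), pair(0, e)), pair(p(c), pair(0, e)))), pair(k(p(p(pair(e, 0))), p(0)), pair(0, e)))  →  k(k(p(0), pair(p(c), pair(0, e))), pair(k(p(p(pair(e, 0))), p(0)), pair(0, e)))   [R3 at 1.2]
3. k(k(p(0), pair(p(c), pair(0, e))), pair(k(p(p(pair(e, 0))), p(0)), pair(0, e)))  →  k(p(0), pair(k(p(p(pair(e, 0))), p(0)), pair(0, e)))   [R3 at 1]
4. k(p(0), pair(k(p(p(pair(e, 0))), p(0)), pair(0, e)))  →  k(p(0), pair(p(c), pair(0, e)))   [R7 at 2.1]
5. k(p(0), pair(p(c), pair(0, e)))  →  p(0)   [R3 at ε]

Reduce t₂ = k(k(k(0, k(e, pair(k(p(c), p(e)), pair(0, e)))), pair(p(c), pair(0, k(k(0, e), pair(p(c), pair(0, e)))))), pair(p(c), pair(0, k(0, e)))):
1. k(k(k(0, k(e, pair(k(p(c), p(e)), pair(0, e)))), pair(p(c), pair(0, k(k(0, e), pair(p(c), pair(0, e)))))), pair(p(c), pair(0, k(0, e))))  →  k(k(k(0, k(e, pair(p(c), pair(0, e)))), pair(p(c), pair(0, k(k(0, e), pair(p(c), pair(0, e)))))), pair(p(c), pair(0, k(0, e))))   [R7 at 1.1.2.2.1]
2. k(k(k(0, k(e, pair(p(c), pair(0, e)))), pair(p(c), pair(0, k(k(0, e), pair(p(c), pair(0, e)))))), pair(p(c), pair(0, k(0, e))))  →  k(k(k(0, e), pair(p(c), pair(0, k(k(0, e), pair(p(c), pair(0, e)))))), pair(p(c), pair(0, k(0, e))))   [R3 at 1.1.2]
3. k(k(k(0, e), pair(p(c), pair(0, k(k(0, e), pair(p(c), pair(0, e)))))), pair(p(c), pair(0, k(0, e))))  →  k(k(e, pair(p(c), pair(0, k(k(0, e), pair(p(c), pair(0, e)))))), pair(p(c), pair(0, k(0, e))))   [R2 at 1.1]
4. k(k(e, pair(p(c), pair(0, k(k(0, e), pair(p(c), pair(0, e)))))), pair(p(c), pair(0, k(0, e))))  →  k(k(e, pair(p(c), pair(0, k(0, e)))), pair(p(c), pair(0, k(0, e))))   [R3 at 1.2.2.2]
5. k(k(e, pair(p(c), pair(0, k(0, e)))), pair(p(c), pair(0, k(0, e))))  →  k(k(e, pair(p(c), pair(0, e))), pair(p(c), pair(0, k(0, e))))   [R2 at 1.2.2.2]
6. k(k(e, pair(p(c), pair(0, e))), pair(p(c), pair(0, k(0, e))))  →  k(e, pair(p(c), pair(0, k(0, e))))   [R3 at 1]
7. k(e, pair(p(c), pair(0, k(0, e))))  →  k(e, pair(p(c), pair(0, e)))   [R2 at 2.2.2]
8. k(e, pair(p(c), pair(0, e)))  →  e   [R3 at ε]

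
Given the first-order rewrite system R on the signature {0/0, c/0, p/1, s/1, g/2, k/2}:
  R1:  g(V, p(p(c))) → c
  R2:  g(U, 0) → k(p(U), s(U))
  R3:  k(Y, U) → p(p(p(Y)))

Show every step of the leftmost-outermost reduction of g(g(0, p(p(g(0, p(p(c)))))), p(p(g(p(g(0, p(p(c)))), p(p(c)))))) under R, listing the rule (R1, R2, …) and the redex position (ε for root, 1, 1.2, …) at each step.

1. g(g(0, p(p(g(0, p(p(c)))))), p(p(g(p(g(0, p(p(c)))), p(p(c))))))  →  g(g(0, p(p(c))), p(p(g(p(g(0, p(p(c)))), p(p(c))))))   [R1 at 1.2.1.1]
2. g(g(0, p(p(c))), p(p(g(p(g(0, p(p(c)))), p(p(c))))))  →  g(c, p(p(g(p(g(0, p(p(c)))), p(p(c))))))   [R1 at 1]
3. g(c, p(p(g(p(g(0, p(p(c)))), p(p(c))))))  →  g(c, p(p(c)))   [R1 at 2.1.1]
4. g(c, p(p(c)))  →  c   [R1 at ε]

c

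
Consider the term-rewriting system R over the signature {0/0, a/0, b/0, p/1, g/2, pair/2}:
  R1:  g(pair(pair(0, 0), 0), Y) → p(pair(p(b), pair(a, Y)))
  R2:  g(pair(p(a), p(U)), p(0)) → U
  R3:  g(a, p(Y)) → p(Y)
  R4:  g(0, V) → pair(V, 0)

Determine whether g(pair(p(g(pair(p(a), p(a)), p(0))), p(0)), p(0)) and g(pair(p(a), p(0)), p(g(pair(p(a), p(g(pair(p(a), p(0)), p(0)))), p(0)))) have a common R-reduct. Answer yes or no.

yes — NF(t₁) = 0, NF(t₂) = 0

Reduce t₁ = g(pair(p(g(pair(p(a), p(a)), p(0))), p(0)), p(0)):
1. g(pair(p(g(pair(p(a), p(a)), p(0))), p(0)), p(0))  →  g(pair(p(a), p(0)), p(0))   [R2 at 1.1.1]
2. g(pair(p(a), p(0)), p(0))  →  0   [R2 at ε]

Reduce t₂ = g(pair(p(a), p(0)), p(g(pair(p(a), p(g(pair(p(a), p(0)), p(0)))), p(0)))):
1. g(pair(p(a), p(0)), p(g(pair(p(a), p(g(pair(p(a), p(0)), p(0)))), p(0))))  →  g(pair(p(a), p(0)), p(g(pair(p(a), p(0)), p(0))))   [R2 at 2.1]
2. g(pair(p(a), p(0)), p(g(pair(p(a), p(0)), p(0))))  →  g(pair(p(a), p(0)), p(0))   [R2 at 2.1]
3. g(pair(p(a), p(0)), p(0))  →  0   [R2 at ε]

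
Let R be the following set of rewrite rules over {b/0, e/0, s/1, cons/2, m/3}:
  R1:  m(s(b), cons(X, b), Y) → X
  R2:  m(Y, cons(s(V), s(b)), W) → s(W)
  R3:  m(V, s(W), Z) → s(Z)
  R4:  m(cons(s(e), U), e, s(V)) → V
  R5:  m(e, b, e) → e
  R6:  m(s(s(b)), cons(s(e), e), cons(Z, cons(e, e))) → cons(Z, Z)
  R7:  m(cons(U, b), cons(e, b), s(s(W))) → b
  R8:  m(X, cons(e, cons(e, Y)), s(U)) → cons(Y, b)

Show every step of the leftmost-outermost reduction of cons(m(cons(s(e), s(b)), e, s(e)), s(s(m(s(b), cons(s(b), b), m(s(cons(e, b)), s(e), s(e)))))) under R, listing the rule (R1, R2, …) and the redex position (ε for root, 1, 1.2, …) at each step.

1. cons(m(cons(s(e), s(b)), e, s(e)), s(s(m(s(b), cons(s(b), b), m(s(cons(e, b)), s(e), s(e))))))  →  cons(e, s(s(m(s(b), cons(s(b), b), m(s(cons(e, b)), s(e), s(e))))))   [R4 at 1]
2. cons(e, s(s(m(s(b), cons(s(b), b), m(s(cons(e, b)), s(e), s(e))))))  →  cons(e, s(s(s(b))))   [R1 at 2.1.1]

cons(e, s(s(s(b))))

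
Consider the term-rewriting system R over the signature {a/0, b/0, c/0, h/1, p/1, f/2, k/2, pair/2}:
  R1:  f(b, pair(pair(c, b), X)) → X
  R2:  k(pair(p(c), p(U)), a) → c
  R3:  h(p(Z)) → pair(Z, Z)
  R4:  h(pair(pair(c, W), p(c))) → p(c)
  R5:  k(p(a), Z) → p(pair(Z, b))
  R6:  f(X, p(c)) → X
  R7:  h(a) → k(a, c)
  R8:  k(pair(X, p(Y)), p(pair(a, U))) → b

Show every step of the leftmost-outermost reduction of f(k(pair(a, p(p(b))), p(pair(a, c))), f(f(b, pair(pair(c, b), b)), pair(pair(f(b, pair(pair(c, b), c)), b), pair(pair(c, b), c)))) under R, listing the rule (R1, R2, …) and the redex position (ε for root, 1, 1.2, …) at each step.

c

1. f(k(pair(a, p(p(b))), p(pair(a, c))), f(f(b, pair(pair(c, b), b)), pair(pair(f(b, pair(pair(c, b), c)), b), pair(pair(c, b), c))))  →  f(b, f(f(b, pair(pair(c, b), b)), pair(pair(f(b, pair(pair(c, b), c)), b), pair(pair(c, b), c))))   [R8 at 1]
2. f(b, f(f(b, pair(pair(c, b), b)), pair(pair(f(b, pair(pair(c, b), c)), b), pair(pair(c, b), c))))  →  f(b, f(b, pair(pair(f(b, pair(pair(c, b), c)), b), pair(pair(c, b), c))))   [R1 at 2.1]
3. f(b, f(b, pair(pair(f(b, pair(pair(c, b), c)), b), pair(pair(c, b), c))))  →  f(b, f(b, pair(pair(c, b), pair(pair(c, b), c))))   [R1 at 2.2.1.1]
4. f(b, f(b, pair(pair(c, b), pair(pair(c, b), c))))  →  f(b, pair(pair(c, b), c))   [R1 at 2]
5. f(b, pair(pair(c, b), c))  →  c   [R1 at ε]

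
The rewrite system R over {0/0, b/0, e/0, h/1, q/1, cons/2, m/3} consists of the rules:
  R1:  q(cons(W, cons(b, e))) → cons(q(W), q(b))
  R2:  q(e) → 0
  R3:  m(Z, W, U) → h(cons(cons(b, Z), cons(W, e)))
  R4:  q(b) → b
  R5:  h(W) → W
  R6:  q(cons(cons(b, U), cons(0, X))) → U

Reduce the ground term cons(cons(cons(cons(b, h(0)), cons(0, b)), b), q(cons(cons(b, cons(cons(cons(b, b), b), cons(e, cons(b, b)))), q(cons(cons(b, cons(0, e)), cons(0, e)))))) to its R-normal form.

cons(cons(cons(cons(b, 0), cons(0, b)), b), cons(cons(cons(b, b), b), cons(e, cons(b, b))))

1. cons(cons(cons(cons(b, h(0)), cons(0, b)), b), q(cons(cons(b, cons(cons(cons(b, b), b), cons(e, cons(b, b)))), q(cons(cons(b, cons(0, e)), cons(0, e))))))  →  cons(cons(cons(cons(b, 0), cons(0, b)), b), q(cons(cons(b, cons(cons(cons(b, b), b), cons(e, cons(b, b)))), q(cons(cons(b, cons(0, e)), cons(0, e))))))   [R5 at 1.1.1.2]
2. cons(cons(cons(cons(b, 0), cons(0, b)), b), q(cons(cons(b, cons(cons(cons(b, b), b), cons(e, cons(b, b)))), q(cons(cons(b, cons(0, e)), cons(0, e))))))  →  cons(cons(cons(cons(b, 0), cons(0, b)), b), q(cons(cons(b, cons(cons(cons(b, b), b), cons(e, cons(b, b)))), cons(0, e))))   [R6 at 2.1.2]
3. cons(cons(cons(cons(b, 0), cons(0, b)), b), q(cons(cons(b, cons(cons(cons(b, b), b), cons(e, cons(b, b)))), cons(0, e))))  →  cons(cons(cons(cons(b, 0), cons(0, b)), b), cons(cons(cons(b, b), b), cons(e, cons(b, b))))   [R6 at 2]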